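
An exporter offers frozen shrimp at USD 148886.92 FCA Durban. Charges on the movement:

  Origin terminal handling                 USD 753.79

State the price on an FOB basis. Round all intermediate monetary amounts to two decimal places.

FOB price: USD 149640.71

From FCA to FOB, the seller additionally bears: origin terminal.
FOB price = 148886.92 + 753.79 = 149640.71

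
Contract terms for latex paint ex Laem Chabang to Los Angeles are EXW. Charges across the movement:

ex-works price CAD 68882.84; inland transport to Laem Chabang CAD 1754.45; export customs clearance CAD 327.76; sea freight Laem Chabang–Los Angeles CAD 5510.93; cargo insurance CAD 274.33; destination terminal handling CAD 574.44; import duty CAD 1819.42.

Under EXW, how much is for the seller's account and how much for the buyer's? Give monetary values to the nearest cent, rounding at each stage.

Seller: CAD 68882.84; buyer: CAD 10261.33

EXW: the seller makes goods available at their premises; the buyer bears all onward costs.
Seller's account: goods 68882.84 = 68882.84
Buyer's account: inland to port 1754.45 + export clearance 327.76 + freight 5510.93 + insurance 274.33 + destination terminal 574.44 + duty 1819.42 = 10261.33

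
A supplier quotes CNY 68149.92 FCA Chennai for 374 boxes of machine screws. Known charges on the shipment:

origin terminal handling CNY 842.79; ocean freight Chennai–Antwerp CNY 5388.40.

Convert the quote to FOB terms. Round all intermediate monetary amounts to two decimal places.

Not relevant to the conversion: freight — on the buyer under both terms; not part of either seller's price.
From FCA to FOB, the seller additionally bears: origin terminal.
FOB price = 68149.92 + 842.79 = 68992.71

FOB price: CNY 68992.71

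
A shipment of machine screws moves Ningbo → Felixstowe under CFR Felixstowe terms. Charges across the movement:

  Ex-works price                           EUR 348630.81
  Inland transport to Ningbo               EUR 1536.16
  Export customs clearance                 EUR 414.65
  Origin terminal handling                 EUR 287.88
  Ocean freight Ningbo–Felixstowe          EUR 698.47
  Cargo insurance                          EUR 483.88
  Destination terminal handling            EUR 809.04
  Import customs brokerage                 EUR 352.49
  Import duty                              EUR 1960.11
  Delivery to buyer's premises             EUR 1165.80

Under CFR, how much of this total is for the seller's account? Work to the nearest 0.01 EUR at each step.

Seller's account: EUR 351567.97

CFR: the seller pays costs through ocean freight to the destination port, but not insurance.
Seller's account: goods 348630.81 + inland to port 1536.16 + export clearance 414.65 + origin terminal 287.88 + freight 698.47 = 351567.97
Buyer's account: insurance 483.88 + destination terminal 809.04 + brokerage 352.49 + duty 1960.11 + delivery 1165.80 = 4771.32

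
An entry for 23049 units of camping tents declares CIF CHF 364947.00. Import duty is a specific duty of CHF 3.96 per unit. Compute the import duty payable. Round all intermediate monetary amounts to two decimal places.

Import duty = 23049 × 3.96 = 91274.04

Import duty: CHF 91274.04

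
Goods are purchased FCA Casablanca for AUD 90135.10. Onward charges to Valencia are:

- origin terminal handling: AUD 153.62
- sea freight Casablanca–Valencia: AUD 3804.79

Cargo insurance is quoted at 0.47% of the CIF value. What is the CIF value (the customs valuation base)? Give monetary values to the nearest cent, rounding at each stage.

CIF value: AUD 94537.84

Let C be the CIF value. C = FCA price + pre-shipment costs + freight + 0.47% × C
C − 0.47% × C = 90135.10 + 153.62 + 3804.79
0.9953 × C = 94093.51
C = 94093.51 / 0.9953 = 94537.84
Insurance premium = 0.47% × 94537.84 = 444.33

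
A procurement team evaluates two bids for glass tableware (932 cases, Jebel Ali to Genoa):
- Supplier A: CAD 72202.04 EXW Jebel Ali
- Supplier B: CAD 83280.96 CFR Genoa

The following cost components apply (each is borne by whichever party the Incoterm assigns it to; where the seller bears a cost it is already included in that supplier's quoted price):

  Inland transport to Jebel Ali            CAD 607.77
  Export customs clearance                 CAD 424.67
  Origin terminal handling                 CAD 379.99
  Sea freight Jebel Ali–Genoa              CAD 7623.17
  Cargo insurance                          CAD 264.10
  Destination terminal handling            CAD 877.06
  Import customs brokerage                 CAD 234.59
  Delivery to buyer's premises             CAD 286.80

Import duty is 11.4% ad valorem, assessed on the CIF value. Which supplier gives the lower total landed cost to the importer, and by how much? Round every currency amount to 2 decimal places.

Supplier A is cheaper by CAD 2276.26

Supplier A (EXW):
CIF value = EXW price + inland to port + export clearance + origin terminal + freight + insurance = 72202.04 + 607.77 + 424.67 + 379.99 + 7623.17 + 264.10 = 81501.74
Import duty = 81501.74 × 11.4% = 9291.20
Buyer bears (A): 607.77 + 424.67 + 379.99 + 7623.17 + 264.10 + 877.06 + 234.59 + 286.80 = 10698.15
Landed cost (A) = invoice 72202.04 + 10698.15 + duty 9291.20 = 92191.39
Supplier B (CFR):
CIF value = CFR price + insurance = 83280.96 + 264.10 = 83545.06
Import duty = 83545.06 × 11.4% = 9524.14
Buyer bears (B): 264.10 + 877.06 + 234.59 + 286.80 = 1662.55
Landed cost (B) = invoice 83280.96 + 1662.55 + duty 9524.14 = 94467.65
Difference = |92191.39 − 94467.65| = 2276.26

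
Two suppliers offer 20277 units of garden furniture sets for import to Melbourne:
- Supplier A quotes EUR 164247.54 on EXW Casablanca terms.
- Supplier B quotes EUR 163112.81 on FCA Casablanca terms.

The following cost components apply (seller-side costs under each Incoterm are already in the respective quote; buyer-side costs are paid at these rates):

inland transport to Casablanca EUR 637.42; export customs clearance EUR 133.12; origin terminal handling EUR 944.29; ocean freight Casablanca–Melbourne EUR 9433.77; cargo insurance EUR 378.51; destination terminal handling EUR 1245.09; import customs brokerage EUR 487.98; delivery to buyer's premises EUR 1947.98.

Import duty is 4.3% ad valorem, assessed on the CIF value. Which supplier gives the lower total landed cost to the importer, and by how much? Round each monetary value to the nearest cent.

Supplier B is cheaper by EUR 1987.20

Supplier A (EXW):
CIF value = EXW price + inland to port + export clearance + origin terminal + freight + insurance = 164247.54 + 637.42 + 133.12 + 944.29 + 9433.77 + 378.51 = 175774.65
Import duty = 175774.65 × 4.3% = 7558.31
Buyer bears (A): 637.42 + 133.12 + 944.29 + 9433.77 + 378.51 + 1245.09 + 487.98 + 1947.98 = 15208.16
Landed cost (A) = invoice 164247.54 + 15208.16 + duty 7558.31 = 187014.01
Supplier B (FCA):
CIF value = FCA price + origin terminal + freight + insurance = 163112.81 + 944.29 + 9433.77 + 378.51 = 173869.38
Import duty = 173869.38 × 4.3% = 7476.38
Buyer bears (B): 944.29 + 9433.77 + 378.51 + 1245.09 + 487.98 + 1947.98 = 14437.62
Landed cost (B) = invoice 163112.81 + 14437.62 + duty 7476.38 = 185026.81
Difference = |187014.01 − 185026.81| = 1987.20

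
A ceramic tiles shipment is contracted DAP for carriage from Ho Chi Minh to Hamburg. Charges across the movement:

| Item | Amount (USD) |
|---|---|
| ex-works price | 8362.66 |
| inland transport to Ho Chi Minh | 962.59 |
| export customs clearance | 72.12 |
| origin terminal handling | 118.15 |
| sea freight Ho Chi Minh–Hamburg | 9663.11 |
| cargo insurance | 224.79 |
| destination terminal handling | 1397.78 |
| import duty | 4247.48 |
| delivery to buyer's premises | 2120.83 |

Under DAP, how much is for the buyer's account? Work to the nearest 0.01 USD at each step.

Buyer's account: USD 4247.48

DAP: the seller bears all costs to the named destination except import duty and clearance.
Seller's account: goods 8362.66 + inland to port 962.59 + export clearance 72.12 + origin terminal 118.15 + freight 9663.11 + insurance 224.79 + destination terminal 1397.78 + delivery 2120.83 = 22922.03
Buyer's account: duty 4247.48 = 4247.48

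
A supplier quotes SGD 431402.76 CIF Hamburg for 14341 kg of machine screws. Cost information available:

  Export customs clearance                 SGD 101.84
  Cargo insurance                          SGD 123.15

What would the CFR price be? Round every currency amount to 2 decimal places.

CFR price: SGD 431279.61

Not relevant to the conversion: export clearance — on the seller under both CIF and CFR; already in the CIF price and stays in the CFR price.
From CIF to CFR, the seller no longer bears: insurance.
CFR price = 431402.76 − 123.15 = 431279.61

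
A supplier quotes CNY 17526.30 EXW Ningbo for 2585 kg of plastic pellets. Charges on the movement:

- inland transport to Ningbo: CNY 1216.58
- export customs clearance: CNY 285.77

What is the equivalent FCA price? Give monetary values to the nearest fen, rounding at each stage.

From EXW to FCA, the seller additionally bears: inland to port, export clearance.
FCA price = 17526.30 + 1216.58 + 285.77 = 19028.65

FCA price: CNY 19028.65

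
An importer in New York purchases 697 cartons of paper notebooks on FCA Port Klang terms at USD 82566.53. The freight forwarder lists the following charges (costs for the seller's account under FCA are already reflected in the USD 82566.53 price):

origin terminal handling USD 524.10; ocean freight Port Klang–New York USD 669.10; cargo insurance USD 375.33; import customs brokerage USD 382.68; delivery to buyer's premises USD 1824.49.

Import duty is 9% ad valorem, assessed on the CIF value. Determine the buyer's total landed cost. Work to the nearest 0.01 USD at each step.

FCA: the seller delivers export-cleared goods to the carrier; the buyer bears costs from that point.
CIF value = FCA price + origin terminal + freight + insurance = 82566.53 + 524.10 + 669.10 + 375.33 = 84135.06
Import duty = 84135.06 × 9% = 7572.16
Buyer bears: origin terminal 524.10 + freight 669.10 + insurance 375.33 + brokerage 382.68 + delivery 1824.49 + duty 7572.16 = 11347.86
Landed cost = invoice 82566.53 + 11347.86 = 93914.39

Total landed cost: USD 93914.39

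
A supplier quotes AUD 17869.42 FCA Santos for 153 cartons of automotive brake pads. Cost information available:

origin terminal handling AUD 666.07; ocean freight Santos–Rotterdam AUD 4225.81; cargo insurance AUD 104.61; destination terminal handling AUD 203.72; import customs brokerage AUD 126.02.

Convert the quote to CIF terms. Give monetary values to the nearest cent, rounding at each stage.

Not relevant to the conversion: destination terminal, brokerage — on the buyer under both terms; not part of either seller's price.
From FCA to CIF, the seller additionally bears: origin terminal, freight, insurance.
CIF price = 17869.42 + 666.07 + 4225.81 + 104.61 = 22865.91

CIF price: AUD 22865.91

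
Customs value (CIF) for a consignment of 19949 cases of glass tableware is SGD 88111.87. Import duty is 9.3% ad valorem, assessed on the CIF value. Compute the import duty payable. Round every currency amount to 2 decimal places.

Import duty = 88111.87 × 9.3% = 8194.40

Import duty: SGD 8194.40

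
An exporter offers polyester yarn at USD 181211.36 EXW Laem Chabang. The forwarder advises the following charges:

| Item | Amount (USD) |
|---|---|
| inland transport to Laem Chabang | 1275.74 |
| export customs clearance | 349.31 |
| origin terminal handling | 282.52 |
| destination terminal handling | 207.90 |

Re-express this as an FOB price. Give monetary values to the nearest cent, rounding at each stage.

FOB price: USD 183118.93

Not relevant to the conversion: destination terminal — on the buyer under both terms; not part of either seller's price.
From EXW to FOB, the seller additionally bears: inland to port, export clearance, origin terminal.
FOB price = 181211.36 + 1275.74 + 349.31 + 282.52 = 183118.93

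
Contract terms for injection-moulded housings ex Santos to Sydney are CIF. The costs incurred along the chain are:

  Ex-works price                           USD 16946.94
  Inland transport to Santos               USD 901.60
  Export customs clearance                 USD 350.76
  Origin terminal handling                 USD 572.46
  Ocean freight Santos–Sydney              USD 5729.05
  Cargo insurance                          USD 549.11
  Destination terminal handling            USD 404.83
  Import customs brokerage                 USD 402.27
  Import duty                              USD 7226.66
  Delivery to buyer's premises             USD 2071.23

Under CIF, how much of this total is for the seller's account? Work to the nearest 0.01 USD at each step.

CIF: the seller pays costs through ocean freight and marine insurance to the destination port.
Seller's account: goods 16946.94 + inland to port 901.60 + export clearance 350.76 + origin terminal 572.46 + freight 5729.05 + insurance 549.11 = 25049.92
Buyer's account: destination terminal 404.83 + brokerage 402.27 + duty 7226.66 + delivery 2071.23 = 10104.99

Seller's account: USD 25049.92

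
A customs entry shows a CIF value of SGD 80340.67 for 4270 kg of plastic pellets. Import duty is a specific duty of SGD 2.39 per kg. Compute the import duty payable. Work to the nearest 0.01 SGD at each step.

Import duty = 4270 × 2.39 = 10205.30

Import duty: SGD 10205.30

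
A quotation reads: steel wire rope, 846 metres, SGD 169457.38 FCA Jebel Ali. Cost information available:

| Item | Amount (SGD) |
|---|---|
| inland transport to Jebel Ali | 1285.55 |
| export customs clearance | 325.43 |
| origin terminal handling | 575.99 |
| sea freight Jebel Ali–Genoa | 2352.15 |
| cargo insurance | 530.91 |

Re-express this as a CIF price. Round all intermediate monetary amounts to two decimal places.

CIF price: SGD 172916.43

Not relevant to the conversion: export clearance, inland to port — on the seller under both FCA and CIF; already in the FCA price and stays in the CIF price.
From FCA to CIF, the seller additionally bears: origin terminal, freight, insurance.
CIF price = 169457.38 + 575.99 + 2352.15 + 530.91 = 172916.43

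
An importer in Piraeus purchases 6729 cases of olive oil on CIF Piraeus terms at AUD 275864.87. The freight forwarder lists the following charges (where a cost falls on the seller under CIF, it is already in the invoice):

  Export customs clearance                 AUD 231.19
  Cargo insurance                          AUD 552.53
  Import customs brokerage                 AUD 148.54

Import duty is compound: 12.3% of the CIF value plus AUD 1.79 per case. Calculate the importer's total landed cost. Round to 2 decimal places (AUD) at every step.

CIF: the seller pays costs through ocean freight and marine insurance to the destination port.
Already in the invoice (seller's account under CIF): export clearance, insurance — exclude.
The CIF price already equals the CIF value: 275864.87
Ad valorem component: 275864.87 × 12.3% = 33931.38
Specific component: 6729 × 1.79 = 12044.91
Import duty = 33931.38 + 12044.91 = 45976.29
Buyer bears: brokerage 148.54 + duty 45976.29 = 46124.83
Landed cost = invoice 275864.87 + 46124.83 = 321989.70

Total landed cost: AUD 321989.70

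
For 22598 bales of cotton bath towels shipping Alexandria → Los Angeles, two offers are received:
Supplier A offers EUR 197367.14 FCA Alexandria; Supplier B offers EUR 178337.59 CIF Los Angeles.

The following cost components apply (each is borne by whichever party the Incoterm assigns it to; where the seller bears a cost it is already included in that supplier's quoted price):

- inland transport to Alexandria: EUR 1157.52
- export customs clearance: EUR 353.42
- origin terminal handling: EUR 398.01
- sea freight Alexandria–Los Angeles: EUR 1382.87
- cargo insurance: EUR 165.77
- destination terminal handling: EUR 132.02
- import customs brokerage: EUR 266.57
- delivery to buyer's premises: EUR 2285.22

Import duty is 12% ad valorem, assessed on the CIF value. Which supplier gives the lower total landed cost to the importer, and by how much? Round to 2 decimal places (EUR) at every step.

Supplier A (FCA):
CIF value = FCA price + origin terminal + freight + insurance = 197367.14 + 398.01 + 1382.87 + 165.77 = 199313.79
Import duty = 199313.79 × 12% = 23917.65
Buyer bears (A): 398.01 + 1382.87 + 165.77 + 132.02 + 266.57 + 2285.22 = 4630.46
Landed cost (A) = invoice 197367.14 + 4630.46 + duty 23917.65 = 225915.25
Supplier B (CIF):
The CIF price already equals the CIF value: 178337.59
Import duty = 178337.59 × 12% = 21400.51
Buyer bears (B): 132.02 + 266.57 + 2285.22 = 2683.81
Landed cost (B) = invoice 178337.59 + 2683.81 + duty 21400.51 = 202421.91
Difference = |225915.25 − 202421.91| = 23493.34

Supplier B is cheaper by EUR 23493.34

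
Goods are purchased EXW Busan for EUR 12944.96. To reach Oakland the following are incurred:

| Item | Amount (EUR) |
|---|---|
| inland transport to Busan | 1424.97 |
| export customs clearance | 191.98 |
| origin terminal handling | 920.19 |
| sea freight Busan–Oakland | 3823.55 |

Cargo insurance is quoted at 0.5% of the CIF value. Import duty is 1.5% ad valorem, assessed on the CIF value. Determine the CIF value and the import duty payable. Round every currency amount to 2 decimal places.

Let C be the CIF value. C = EXW price + pre-shipment costs + freight + 0.5% × C
C − 0.5% × C = 12944.96 + 1424.97 + 191.98 + 920.19 + 3823.55
0.995 × C = 19305.65
C = 19305.65 / 0.995 = 19402.66
Insurance premium = 0.5% × 19402.66 = 97.01
Import duty = 19402.66 × 1.5% = 291.04

CIF value: EUR 19402.66; import duty: EUR 291.04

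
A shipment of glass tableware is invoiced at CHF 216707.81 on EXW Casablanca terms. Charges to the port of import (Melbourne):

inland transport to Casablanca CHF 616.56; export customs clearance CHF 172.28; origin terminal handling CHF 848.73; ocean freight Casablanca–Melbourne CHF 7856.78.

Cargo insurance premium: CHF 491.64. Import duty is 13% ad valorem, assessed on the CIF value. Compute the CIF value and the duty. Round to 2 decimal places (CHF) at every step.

CIF = EXW price + pre-shipment costs + freight + insurance
CIF = 216707.81 + 616.56 + 172.28 + 848.73 + 7856.78 + 491.64 = 226693.80
Import duty = 226693.80 × 13% = 29470.19

CIF value: CHF 226693.80; import duty: CHF 29470.19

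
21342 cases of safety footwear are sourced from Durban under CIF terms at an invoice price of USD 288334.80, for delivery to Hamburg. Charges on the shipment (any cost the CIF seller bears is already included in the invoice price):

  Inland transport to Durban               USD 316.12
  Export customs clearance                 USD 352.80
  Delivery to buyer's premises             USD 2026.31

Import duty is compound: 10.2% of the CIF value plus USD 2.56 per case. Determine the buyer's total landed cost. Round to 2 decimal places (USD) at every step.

Total landed cost: USD 374406.78

CIF: the seller pays costs through ocean freight and marine insurance to the destination port.
Already in the invoice (seller's account under CIF): inland to port, export clearance — exclude.
The CIF price already equals the CIF value: 288334.80
Ad valorem component: 288334.80 × 10.2% = 29410.15
Specific component: 21342 × 2.56 = 54635.52
Import duty = 29410.15 + 54635.52 = 84045.67
Buyer bears: delivery 2026.31 + duty 84045.67 = 86071.98
Landed cost = invoice 288334.80 + 86071.98 = 374406.78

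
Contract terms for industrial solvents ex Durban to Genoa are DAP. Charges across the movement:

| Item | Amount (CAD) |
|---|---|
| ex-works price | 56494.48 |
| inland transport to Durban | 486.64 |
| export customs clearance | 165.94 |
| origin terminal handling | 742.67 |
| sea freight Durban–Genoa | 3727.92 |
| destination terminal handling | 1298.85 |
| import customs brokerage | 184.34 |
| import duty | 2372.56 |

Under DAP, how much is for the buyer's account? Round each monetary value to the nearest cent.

DAP: the seller bears all costs to the named destination except import duty and clearance.
Seller's account: goods 56494.48 + inland to port 486.64 + export clearance 165.94 + origin terminal 742.67 + freight 3727.92 + destination terminal 1298.85 = 62916.50
Buyer's account: brokerage 184.34 + duty 2372.56 = 2556.90

Buyer's account: CAD 2556.90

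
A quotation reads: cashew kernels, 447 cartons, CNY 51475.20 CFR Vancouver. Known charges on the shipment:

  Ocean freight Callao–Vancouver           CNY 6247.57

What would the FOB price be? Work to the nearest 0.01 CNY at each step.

FOB price: CNY 45227.63

From CFR to FOB, the seller no longer bears: freight.
FOB price = 51475.20 − 6247.57 = 45227.63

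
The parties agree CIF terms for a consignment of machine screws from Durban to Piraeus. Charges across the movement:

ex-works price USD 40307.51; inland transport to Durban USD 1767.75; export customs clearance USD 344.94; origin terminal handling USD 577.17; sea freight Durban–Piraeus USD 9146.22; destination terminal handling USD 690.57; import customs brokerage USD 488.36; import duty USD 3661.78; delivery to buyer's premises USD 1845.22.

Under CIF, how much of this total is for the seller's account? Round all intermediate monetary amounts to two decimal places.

CIF: the seller pays costs through ocean freight and marine insurance to the destination port.
Seller's account: goods 40307.51 + inland to port 1767.75 + export clearance 344.94 + origin terminal 577.17 + freight 9146.22 = 52143.59
Buyer's account: destination terminal 690.57 + brokerage 488.36 + duty 3661.78 + delivery 1845.22 = 6685.93

Seller's account: USD 52143.59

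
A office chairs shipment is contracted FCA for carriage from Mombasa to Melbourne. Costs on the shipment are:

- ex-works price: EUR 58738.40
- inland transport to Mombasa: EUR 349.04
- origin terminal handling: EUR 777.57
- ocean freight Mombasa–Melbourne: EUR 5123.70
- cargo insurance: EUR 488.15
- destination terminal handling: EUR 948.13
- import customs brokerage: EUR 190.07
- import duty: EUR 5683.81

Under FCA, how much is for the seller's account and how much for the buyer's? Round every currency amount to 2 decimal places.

Seller: EUR 59087.44; buyer: EUR 13211.43

FCA: the seller delivers export-cleared goods to the carrier; the buyer bears costs from that point.
Seller's account: goods 58738.40 + inland to port 349.04 = 59087.44
Buyer's account: origin terminal 777.57 + freight 5123.70 + insurance 488.15 + destination terminal 948.13 + brokerage 190.07 + duty 5683.81 = 13211.43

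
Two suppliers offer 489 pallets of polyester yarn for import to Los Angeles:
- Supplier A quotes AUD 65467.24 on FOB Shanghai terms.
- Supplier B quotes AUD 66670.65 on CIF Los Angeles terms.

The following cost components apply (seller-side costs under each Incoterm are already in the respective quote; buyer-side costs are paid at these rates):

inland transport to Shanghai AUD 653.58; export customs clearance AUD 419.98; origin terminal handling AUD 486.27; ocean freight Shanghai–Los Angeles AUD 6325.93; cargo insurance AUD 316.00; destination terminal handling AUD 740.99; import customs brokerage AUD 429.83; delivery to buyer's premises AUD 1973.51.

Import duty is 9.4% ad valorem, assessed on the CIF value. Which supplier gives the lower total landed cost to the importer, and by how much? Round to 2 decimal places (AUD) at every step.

Supplier B is cheaper by AUD 5949.74

Supplier A (FOB):
CIF value = FOB price + freight + insurance = 65467.24 + 6325.93 + 316.00 = 72109.17
Import duty = 72109.17 × 9.4% = 6778.26
Buyer bears (A): 6325.93 + 316.00 + 740.99 + 429.83 + 1973.51 = 9786.26
Landed cost (A) = invoice 65467.24 + 9786.26 + duty 6778.26 = 82031.76
Supplier B (CIF):
The CIF price already equals the CIF value: 66670.65
Import duty = 66670.65 × 9.4% = 6267.04
Buyer bears (B): 740.99 + 429.83 + 1973.51 = 3144.33
Landed cost (B) = invoice 66670.65 + 3144.33 + duty 6267.04 = 76082.02
Difference = |82031.76 − 76082.02| = 5949.74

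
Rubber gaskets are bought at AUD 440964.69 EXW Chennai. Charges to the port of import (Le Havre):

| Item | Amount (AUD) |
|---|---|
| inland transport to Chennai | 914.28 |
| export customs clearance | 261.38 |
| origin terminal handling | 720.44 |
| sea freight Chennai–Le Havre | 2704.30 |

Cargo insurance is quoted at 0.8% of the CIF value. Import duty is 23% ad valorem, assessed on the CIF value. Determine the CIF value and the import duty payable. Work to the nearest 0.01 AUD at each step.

CIF value: AUD 449158.36; import duty: AUD 103306.42

Let C be the CIF value. C = EXW price + pre-shipment costs + freight + 0.8% × C
C − 0.8% × C = 440964.69 + 914.28 + 261.38 + 720.44 + 2704.30
0.992 × C = 445565.09
C = 445565.09 / 0.992 = 449158.36
Insurance premium = 0.8% × 449158.36 = 3593.27
Import duty = 449158.36 × 23% = 103306.42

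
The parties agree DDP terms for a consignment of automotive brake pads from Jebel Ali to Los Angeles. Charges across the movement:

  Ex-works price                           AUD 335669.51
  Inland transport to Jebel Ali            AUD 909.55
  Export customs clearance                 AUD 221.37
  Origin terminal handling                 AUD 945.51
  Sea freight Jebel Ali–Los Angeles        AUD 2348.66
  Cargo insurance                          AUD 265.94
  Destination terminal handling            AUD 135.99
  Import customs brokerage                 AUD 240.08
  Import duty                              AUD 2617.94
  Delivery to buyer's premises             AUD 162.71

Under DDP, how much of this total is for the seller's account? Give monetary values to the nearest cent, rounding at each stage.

DDP: the seller bears all costs including import duty.
Seller's account: goods 335669.51 + inland to port 909.55 + export clearance 221.37 + origin terminal 945.51 + freight 2348.66 + insurance 265.94 + destination terminal 135.99 + brokerage 240.08 + duty 2617.94 + delivery 162.71 = 343517.26
Buyer's account: 0.00

Seller's account: AUD 343517.26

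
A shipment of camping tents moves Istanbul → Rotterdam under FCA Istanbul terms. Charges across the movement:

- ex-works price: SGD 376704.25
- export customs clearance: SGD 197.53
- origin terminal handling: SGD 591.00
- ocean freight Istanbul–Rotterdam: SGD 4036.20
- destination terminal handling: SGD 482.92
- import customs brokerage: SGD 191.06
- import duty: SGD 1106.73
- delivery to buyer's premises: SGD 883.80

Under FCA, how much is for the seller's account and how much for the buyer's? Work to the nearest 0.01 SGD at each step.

Seller: SGD 376901.78; buyer: SGD 7291.71

FCA: the seller delivers export-cleared goods to the carrier; the buyer bears costs from that point.
Seller's account: goods 376704.25 + export clearance 197.53 = 376901.78
Buyer's account: origin terminal 591.00 + freight 4036.20 + destination terminal 482.92 + brokerage 191.06 + duty 1106.73 + delivery 883.80 = 7291.71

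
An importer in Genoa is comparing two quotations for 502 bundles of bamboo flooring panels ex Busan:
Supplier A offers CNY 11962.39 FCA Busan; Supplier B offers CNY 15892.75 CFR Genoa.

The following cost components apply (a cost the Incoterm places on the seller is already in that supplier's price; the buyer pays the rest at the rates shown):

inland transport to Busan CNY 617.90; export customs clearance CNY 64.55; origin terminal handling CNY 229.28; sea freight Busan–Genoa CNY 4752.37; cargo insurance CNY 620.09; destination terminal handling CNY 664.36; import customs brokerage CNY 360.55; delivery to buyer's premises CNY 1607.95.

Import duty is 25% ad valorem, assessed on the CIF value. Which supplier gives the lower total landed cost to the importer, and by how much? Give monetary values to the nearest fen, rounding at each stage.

Supplier A (FCA):
CIF value = FCA price + origin terminal + freight + insurance = 11962.39 + 229.28 + 4752.37 + 620.09 = 17564.13
Import duty = 17564.13 × 25% = 4391.03
Buyer bears (A): 229.28 + 4752.37 + 620.09 + 664.36 + 360.55 + 1607.95 = 8234.60
Landed cost (A) = invoice 11962.39 + 8234.60 + duty 4391.03 = 24588.02
Supplier B (CFR):
CIF value = CFR price + insurance = 15892.75 + 620.09 = 16512.84
Import duty = 16512.84 × 25% = 4128.21
Buyer bears (B): 620.09 + 664.36 + 360.55 + 1607.95 = 3252.95
Landed cost (B) = invoice 15892.75 + 3252.95 + duty 4128.21 = 23273.91
Difference = |24588.02 − 23273.91| = 1314.11

Supplier B is cheaper by CNY 1314.11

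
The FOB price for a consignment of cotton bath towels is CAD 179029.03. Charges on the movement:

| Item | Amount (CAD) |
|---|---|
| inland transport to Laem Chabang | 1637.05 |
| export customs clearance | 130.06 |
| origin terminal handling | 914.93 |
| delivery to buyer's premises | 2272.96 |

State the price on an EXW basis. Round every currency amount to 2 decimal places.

EXW price: CAD 176346.99

Not relevant to the conversion: delivery — on the buyer under both terms; not part of either seller's price.
From FOB to EXW, the seller no longer bears: inland to port, export clearance, origin terminal.
EXW price = 179029.03 − 1637.05 − 130.06 − 914.93 = 176346.99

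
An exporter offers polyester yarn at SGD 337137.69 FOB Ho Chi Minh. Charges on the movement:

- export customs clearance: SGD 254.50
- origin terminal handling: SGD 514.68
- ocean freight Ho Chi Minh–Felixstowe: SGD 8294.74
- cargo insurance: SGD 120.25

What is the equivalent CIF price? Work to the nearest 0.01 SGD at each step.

CIF price: SGD 345552.68

Not relevant to the conversion: export clearance, origin terminal — on the seller under both FOB and CIF; already in the FOB price and stays in the CIF price.
From FOB to CIF, the seller additionally bears: freight, insurance.
CIF price = 337137.69 + 8294.74 + 120.25 = 345552.68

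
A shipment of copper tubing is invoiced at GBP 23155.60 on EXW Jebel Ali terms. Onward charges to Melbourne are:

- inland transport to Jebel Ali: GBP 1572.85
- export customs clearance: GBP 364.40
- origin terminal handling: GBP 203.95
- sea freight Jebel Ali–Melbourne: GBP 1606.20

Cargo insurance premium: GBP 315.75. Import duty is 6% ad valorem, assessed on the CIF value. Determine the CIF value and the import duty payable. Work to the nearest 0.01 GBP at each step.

CIF value: GBP 27218.75; import duty: GBP 1633.13

CIF = EXW price + pre-shipment costs + freight + insurance
CIF = 23155.60 + 1572.85 + 364.40 + 203.95 + 1606.20 + 315.75 = 27218.75
Import duty = 27218.75 × 6% = 1633.13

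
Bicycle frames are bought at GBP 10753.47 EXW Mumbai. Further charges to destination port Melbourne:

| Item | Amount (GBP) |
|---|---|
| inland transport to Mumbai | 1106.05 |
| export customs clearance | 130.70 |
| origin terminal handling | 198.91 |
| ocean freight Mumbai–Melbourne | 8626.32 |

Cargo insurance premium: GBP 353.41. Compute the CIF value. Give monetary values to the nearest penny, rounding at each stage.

CIF = EXW price + pre-shipment costs + freight + insurance
CIF = 10753.47 + 1106.05 + 130.70 + 198.91 + 8626.32 + 353.41 = 21168.86

CIF value: GBP 21168.86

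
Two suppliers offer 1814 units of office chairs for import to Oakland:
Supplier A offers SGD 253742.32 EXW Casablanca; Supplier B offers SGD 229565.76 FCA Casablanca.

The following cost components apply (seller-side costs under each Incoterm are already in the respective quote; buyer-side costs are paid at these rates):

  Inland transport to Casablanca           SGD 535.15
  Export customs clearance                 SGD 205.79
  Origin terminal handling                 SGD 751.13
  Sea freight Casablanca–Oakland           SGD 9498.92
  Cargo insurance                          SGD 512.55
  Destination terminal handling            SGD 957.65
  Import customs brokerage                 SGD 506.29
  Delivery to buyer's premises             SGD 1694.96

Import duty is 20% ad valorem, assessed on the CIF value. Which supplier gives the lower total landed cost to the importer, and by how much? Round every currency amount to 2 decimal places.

Supplier A (EXW):
CIF value = EXW price + inland to port + export clearance + origin terminal + freight + insurance = 253742.32 + 535.15 + 205.79 + 751.13 + 9498.92 + 512.55 = 265245.86
Import duty = 265245.86 × 20% = 53049.17
Buyer bears (A): 535.15 + 205.79 + 751.13 + 9498.92 + 512.55 + 957.65 + 506.29 + 1694.96 = 14662.44
Landed cost (A) = invoice 253742.32 + 14662.44 + duty 53049.17 = 321453.93
Supplier B (FCA):
CIF value = FCA price + origin terminal + freight + insurance = 229565.76 + 751.13 + 9498.92 + 512.55 = 240328.36
Import duty = 240328.36 × 20% = 48065.67
Buyer bears (B): 751.13 + 9498.92 + 512.55 + 957.65 + 506.29 + 1694.96 = 13921.50
Landed cost (B) = invoice 229565.76 + 13921.50 + duty 48065.67 = 291552.93
Difference = |321453.93 − 291552.93| = 29901.00

Supplier B is cheaper by SGD 29901.00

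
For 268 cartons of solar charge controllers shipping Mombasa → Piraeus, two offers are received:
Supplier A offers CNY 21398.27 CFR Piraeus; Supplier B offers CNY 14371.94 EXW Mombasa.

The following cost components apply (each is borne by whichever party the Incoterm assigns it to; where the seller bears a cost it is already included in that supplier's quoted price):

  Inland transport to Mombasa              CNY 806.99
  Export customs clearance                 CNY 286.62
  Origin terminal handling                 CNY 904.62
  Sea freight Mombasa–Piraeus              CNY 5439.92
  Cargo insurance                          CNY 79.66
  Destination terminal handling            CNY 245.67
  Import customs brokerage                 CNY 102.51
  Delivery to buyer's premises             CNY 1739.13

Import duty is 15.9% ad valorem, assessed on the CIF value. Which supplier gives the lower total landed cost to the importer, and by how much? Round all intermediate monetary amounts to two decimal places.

Supplier A (CFR):
CIF value = CFR price + insurance = 21398.27 + 79.66 = 21477.93
Import duty = 21477.93 × 15.9% = 3414.99
Buyer bears (A): 79.66 + 245.67 + 102.51 + 1739.13 = 2166.97
Landed cost (A) = invoice 21398.27 + 2166.97 + duty 3414.99 = 26980.23
Supplier B (EXW):
CIF value = EXW price + inland to port + export clearance + origin terminal + freight + insurance = 14371.94 + 806.99 + 286.62 + 904.62 + 5439.92 + 79.66 = 21889.75
Import duty = 21889.75 × 15.9% = 3480.47
Buyer bears (B): 806.99 + 286.62 + 904.62 + 5439.92 + 79.66 + 245.67 + 102.51 + 1739.13 = 9605.12
Landed cost (B) = invoice 14371.94 + 9605.12 + duty 3480.47 = 27457.53
Difference = |26980.23 − 27457.53| = 477.30

Supplier A is cheaper by CNY 477.30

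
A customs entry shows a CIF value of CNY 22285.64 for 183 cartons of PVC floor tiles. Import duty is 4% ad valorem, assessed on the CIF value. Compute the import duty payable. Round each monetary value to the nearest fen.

Import duty: CNY 891.43

Import duty = 22285.64 × 4% = 891.43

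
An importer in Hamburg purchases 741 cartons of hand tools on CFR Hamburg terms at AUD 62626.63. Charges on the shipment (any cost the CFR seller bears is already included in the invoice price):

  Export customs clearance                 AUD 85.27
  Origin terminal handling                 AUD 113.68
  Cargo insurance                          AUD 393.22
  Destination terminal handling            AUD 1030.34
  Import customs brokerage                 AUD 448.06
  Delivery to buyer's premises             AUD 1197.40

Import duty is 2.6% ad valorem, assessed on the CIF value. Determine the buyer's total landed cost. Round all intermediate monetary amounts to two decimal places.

CFR: the seller pays costs through ocean freight to the destination port, but not insurance.
Already in the invoice (seller's account under CFR): export clearance, origin terminal — exclude.
CIF value = CFR price + insurance = 62626.63 + 393.22 = 63019.85
Import duty = 63019.85 × 2.6% = 1638.52
Buyer bears: insurance 393.22 + destination terminal 1030.34 + brokerage 448.06 + delivery 1197.40 + duty 1638.52 = 4707.54
Landed cost = invoice 62626.63 + 4707.54 = 67334.17

Total landed cost: AUD 67334.17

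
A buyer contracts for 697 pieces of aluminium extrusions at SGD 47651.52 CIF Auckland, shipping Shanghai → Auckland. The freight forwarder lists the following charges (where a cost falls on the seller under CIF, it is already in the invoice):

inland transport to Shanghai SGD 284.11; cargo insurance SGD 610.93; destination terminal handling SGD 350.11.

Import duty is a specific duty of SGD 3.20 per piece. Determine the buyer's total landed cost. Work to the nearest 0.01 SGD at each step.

Total landed cost: SGD 50232.03

CIF: the seller pays costs through ocean freight and marine insurance to the destination port.
Already in the invoice (seller's account under CIF): inland to port, insurance — exclude.
The CIF price already equals the CIF value: 47651.52
Import duty = 697 × 3.20 = 2230.40
Buyer bears: destination terminal 350.11 + duty 2230.40 = 2580.51
Landed cost = invoice 47651.52 + 2580.51 = 50232.03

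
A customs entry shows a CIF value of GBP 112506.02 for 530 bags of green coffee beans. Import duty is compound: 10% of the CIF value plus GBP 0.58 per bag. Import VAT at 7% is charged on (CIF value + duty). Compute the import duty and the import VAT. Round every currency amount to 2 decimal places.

Ad valorem component: 112506.02 × 10% = 11250.60
Specific component: 530 × 0.58 = 307.40
Import duty = 11250.60 + 307.40 = 11558.00
VAT base = CIF + duty = 112506.02 + 11558.00 = 124064.02
Import VAT = 124064.02 × 7% = 8684.48

Import duty: GBP 11558.00; import VAT: GBP 8684.48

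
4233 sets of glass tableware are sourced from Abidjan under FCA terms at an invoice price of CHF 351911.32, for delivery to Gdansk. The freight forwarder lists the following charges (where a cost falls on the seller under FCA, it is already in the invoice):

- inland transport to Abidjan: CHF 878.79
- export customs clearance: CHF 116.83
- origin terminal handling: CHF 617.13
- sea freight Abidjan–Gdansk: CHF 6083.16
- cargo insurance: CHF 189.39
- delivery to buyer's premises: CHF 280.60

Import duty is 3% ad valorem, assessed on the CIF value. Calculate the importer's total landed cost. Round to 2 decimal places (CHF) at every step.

FCA: the seller delivers export-cleared goods to the carrier; the buyer bears costs from that point.
Already in the invoice (seller's account under FCA): inland to port, export clearance — exclude.
CIF value = FCA price + origin terminal + freight + insurance = 351911.32 + 617.13 + 6083.16 + 189.39 = 358801.00
Import duty = 358801.00 × 3% = 10764.03
Buyer bears: origin terminal 617.13 + freight 6083.16 + insurance 189.39 + delivery 280.60 + duty 10764.03 = 17934.31
Landed cost = invoice 351911.32 + 17934.31 = 369845.63

Total landed cost: CHF 369845.63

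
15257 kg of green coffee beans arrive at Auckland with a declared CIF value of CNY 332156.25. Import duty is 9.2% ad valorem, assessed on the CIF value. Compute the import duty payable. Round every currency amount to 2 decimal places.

Import duty: CNY 30558.38

Import duty = 332156.25 × 9.2% = 30558.38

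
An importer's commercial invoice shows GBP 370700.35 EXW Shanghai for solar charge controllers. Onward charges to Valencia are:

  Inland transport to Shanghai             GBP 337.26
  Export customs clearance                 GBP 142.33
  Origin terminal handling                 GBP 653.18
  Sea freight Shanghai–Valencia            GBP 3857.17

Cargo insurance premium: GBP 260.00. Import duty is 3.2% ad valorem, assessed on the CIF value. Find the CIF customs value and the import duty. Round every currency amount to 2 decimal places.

CIF value: GBP 375950.29; import duty: GBP 12030.41

CIF = EXW price + pre-shipment costs + freight + insurance
CIF = 370700.35 + 337.26 + 142.33 + 653.18 + 3857.17 + 260.00 = 375950.29
Import duty = 375950.29 × 3.2% = 12030.41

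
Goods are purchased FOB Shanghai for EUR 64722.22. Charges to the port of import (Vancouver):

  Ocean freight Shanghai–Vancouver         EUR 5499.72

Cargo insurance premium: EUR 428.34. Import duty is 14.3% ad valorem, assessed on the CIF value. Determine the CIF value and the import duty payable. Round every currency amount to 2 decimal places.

CIF = FOB price + freight + insurance
CIF = 64722.22 + 5499.72 + 428.34 = 70650.28
Import duty = 70650.28 × 14.3% = 10102.99

CIF value: EUR 70650.28; import duty: EUR 10102.99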